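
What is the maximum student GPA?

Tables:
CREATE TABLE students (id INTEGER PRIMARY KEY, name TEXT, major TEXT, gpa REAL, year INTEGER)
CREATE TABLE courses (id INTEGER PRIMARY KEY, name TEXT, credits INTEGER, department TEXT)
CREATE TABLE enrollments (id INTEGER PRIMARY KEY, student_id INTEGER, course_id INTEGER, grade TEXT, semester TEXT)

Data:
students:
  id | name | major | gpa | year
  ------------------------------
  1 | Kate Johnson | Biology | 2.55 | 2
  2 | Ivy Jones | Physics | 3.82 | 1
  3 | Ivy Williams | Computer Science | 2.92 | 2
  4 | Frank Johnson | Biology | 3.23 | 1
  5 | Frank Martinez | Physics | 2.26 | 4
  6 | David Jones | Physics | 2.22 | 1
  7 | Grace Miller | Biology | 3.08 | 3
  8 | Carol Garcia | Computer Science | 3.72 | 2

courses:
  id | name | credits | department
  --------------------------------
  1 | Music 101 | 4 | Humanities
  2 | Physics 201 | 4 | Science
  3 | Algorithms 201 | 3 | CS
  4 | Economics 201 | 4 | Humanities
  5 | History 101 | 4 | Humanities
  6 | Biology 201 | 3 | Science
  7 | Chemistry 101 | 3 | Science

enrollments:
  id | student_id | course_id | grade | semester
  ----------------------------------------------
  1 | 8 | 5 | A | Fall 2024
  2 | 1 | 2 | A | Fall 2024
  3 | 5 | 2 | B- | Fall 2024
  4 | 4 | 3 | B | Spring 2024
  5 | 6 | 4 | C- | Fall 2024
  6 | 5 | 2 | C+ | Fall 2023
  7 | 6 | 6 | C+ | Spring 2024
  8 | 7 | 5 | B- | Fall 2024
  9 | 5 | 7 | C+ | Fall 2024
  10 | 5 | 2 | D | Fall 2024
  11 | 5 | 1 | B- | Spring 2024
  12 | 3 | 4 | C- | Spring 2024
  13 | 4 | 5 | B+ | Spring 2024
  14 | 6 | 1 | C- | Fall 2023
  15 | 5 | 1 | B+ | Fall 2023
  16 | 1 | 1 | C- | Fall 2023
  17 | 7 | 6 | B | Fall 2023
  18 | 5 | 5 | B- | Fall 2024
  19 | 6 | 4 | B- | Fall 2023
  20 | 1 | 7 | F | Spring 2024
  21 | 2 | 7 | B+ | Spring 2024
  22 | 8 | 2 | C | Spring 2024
SELECT MAX(gpa) FROM students

Execution result:
3.82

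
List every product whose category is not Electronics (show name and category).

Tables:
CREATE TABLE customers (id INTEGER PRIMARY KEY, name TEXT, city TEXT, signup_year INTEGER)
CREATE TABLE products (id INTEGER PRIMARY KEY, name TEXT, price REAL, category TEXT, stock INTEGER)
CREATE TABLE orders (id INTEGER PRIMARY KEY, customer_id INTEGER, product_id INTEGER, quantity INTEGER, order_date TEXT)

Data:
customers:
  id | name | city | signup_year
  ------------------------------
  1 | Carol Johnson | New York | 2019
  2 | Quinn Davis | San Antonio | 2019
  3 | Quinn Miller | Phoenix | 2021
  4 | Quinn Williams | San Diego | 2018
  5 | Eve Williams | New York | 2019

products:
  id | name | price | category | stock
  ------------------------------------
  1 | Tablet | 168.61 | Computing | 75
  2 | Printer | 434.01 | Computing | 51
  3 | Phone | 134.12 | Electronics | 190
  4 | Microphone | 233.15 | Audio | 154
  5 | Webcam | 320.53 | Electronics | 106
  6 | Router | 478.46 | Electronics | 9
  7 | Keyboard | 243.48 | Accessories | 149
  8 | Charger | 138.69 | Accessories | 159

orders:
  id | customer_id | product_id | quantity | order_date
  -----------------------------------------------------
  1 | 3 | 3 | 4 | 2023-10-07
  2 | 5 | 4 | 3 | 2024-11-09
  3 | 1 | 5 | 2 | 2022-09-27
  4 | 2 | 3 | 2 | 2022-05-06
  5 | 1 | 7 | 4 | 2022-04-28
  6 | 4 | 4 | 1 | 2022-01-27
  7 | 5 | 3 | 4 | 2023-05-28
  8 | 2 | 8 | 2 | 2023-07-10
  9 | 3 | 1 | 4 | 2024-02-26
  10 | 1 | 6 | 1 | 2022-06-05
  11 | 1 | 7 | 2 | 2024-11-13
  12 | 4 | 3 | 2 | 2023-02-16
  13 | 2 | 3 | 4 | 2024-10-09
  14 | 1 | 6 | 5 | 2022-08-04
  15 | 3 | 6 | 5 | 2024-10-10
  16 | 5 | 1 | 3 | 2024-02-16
SELECT name, category FROM products WHERE category <> 'Electronics'

Execution result:
name | category
Tablet | Computing
Printer | Computing
Microphone | Audio
Keyboard | Accessories
Charger | Accessories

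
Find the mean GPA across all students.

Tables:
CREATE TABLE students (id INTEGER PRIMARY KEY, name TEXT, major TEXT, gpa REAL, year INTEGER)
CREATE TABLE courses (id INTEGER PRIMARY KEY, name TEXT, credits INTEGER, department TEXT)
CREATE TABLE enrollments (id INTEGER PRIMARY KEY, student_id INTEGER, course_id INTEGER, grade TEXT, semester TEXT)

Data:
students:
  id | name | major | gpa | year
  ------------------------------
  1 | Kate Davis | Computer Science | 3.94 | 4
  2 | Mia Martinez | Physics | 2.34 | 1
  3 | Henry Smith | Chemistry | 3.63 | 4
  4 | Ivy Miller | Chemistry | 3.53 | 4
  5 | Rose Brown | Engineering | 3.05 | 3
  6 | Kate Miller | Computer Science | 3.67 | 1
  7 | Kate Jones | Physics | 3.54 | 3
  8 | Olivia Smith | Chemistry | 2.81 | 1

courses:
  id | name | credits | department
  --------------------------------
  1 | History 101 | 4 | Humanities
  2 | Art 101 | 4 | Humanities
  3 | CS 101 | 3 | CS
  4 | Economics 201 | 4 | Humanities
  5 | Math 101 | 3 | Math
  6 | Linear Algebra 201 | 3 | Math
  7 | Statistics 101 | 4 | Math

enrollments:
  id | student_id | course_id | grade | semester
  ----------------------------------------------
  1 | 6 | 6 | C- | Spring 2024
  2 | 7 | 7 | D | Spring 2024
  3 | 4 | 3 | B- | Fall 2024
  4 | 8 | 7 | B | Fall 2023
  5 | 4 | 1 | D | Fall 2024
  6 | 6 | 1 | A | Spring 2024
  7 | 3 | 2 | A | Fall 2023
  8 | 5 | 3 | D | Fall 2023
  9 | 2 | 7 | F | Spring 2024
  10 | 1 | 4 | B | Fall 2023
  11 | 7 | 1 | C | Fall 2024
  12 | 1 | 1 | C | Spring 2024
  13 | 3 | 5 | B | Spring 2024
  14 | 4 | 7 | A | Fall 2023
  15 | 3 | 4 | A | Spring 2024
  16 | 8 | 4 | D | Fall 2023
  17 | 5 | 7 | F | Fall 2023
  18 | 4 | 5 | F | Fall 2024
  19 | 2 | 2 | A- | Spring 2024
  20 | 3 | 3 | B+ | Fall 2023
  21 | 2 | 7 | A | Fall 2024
SELECT AVG(gpa) FROM students

Execution result:
3.31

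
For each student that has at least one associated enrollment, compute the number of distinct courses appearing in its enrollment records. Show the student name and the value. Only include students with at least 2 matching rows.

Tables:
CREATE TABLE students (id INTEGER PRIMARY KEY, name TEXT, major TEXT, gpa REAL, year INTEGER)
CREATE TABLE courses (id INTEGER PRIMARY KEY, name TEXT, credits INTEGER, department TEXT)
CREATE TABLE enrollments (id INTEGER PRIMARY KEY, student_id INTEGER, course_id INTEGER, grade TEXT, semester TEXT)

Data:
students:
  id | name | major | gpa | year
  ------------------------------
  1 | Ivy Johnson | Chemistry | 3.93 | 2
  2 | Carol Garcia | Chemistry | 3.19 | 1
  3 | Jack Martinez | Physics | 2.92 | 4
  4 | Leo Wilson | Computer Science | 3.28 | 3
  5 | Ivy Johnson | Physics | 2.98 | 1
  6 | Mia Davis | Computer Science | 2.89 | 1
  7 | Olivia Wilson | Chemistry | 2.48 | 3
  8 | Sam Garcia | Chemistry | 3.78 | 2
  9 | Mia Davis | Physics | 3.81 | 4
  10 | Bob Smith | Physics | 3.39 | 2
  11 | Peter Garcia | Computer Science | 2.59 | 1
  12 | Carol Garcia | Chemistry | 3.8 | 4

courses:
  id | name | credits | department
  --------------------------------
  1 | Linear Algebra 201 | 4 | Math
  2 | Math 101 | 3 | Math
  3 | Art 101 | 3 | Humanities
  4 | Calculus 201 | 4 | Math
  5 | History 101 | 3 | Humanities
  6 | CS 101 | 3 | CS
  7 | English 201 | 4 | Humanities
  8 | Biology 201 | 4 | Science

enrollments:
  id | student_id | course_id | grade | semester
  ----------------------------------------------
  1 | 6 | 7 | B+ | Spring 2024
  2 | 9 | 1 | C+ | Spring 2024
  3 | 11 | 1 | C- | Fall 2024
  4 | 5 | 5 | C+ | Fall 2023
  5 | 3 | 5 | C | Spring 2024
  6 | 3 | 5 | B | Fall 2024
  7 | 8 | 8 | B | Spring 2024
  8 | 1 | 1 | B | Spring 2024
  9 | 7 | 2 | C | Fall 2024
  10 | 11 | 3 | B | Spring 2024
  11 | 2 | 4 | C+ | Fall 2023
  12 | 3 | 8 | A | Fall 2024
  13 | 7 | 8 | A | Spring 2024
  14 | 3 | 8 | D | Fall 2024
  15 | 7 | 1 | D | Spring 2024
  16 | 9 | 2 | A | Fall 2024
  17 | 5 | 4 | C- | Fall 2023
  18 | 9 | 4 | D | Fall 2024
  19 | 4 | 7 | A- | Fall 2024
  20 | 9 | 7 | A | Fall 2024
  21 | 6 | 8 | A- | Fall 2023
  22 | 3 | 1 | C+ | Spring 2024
SELECT p.name, COUNT(DISTINCT c.course_id) AS distinct_course_count FROM enrollments c JOIN students p ON c.student_id = p.id GROUP BY p.id, p.name HAVING COUNT(*) >= 2

Execution result:
name | distinct_course_count
Jack Martinez | 3
Ivy Johnson | 2
Mia Davis | 2
Olivia Wilson | 3
Mia Davis | 4
Peter Garcia | 2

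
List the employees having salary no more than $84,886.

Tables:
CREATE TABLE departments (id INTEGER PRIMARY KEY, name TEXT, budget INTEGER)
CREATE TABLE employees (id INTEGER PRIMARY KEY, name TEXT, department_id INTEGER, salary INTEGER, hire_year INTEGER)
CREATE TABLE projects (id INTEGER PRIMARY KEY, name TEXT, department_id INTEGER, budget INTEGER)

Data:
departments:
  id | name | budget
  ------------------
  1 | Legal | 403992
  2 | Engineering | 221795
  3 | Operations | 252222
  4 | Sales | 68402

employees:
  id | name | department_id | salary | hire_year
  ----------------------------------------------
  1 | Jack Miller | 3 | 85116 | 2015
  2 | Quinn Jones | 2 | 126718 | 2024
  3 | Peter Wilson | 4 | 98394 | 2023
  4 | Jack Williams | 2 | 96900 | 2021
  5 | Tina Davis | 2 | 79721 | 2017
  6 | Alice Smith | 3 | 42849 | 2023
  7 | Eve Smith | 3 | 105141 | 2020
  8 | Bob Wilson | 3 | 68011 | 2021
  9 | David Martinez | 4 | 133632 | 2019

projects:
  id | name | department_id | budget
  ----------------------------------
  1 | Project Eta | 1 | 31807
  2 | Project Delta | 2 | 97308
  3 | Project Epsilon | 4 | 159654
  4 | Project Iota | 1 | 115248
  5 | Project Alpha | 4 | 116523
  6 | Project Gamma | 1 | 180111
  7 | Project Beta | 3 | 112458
SELECT name, salary FROM employees WHERE salary <= 84886

Execution result:
name | salary
Tina Davis | 79721
Alice Smith | 42849
Bob Wilson | 68011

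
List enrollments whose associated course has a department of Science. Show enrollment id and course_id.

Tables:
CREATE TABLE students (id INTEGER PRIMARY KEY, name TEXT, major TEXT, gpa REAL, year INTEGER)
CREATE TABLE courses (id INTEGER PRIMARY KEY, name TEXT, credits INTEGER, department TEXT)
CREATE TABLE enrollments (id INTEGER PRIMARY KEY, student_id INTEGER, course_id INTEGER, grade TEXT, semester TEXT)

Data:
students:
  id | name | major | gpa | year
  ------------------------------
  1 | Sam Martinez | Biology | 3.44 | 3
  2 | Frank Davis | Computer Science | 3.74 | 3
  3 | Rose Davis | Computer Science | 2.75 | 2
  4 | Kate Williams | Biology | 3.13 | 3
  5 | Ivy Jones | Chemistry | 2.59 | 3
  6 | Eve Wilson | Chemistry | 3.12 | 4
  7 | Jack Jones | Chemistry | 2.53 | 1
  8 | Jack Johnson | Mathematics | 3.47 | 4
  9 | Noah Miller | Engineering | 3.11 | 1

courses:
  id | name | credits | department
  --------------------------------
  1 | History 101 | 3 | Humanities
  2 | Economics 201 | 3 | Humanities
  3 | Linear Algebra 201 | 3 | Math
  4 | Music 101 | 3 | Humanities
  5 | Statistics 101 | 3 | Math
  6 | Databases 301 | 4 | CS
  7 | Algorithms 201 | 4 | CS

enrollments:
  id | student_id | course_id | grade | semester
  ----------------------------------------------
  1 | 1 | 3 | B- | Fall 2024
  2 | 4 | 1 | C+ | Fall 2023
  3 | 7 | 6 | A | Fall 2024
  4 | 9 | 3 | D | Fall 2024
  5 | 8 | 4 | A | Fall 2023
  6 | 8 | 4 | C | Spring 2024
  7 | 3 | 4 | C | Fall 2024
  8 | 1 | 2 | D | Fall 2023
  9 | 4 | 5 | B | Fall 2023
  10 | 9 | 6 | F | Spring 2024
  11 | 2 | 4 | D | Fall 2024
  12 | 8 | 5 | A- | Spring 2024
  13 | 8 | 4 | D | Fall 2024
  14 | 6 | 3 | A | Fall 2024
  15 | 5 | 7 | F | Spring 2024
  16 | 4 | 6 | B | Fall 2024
SELECT id, course_id FROM enrollments WHERE course_id IN (SELECT id FROM courses WHERE department = 'Science')

Execution result:
(no rows)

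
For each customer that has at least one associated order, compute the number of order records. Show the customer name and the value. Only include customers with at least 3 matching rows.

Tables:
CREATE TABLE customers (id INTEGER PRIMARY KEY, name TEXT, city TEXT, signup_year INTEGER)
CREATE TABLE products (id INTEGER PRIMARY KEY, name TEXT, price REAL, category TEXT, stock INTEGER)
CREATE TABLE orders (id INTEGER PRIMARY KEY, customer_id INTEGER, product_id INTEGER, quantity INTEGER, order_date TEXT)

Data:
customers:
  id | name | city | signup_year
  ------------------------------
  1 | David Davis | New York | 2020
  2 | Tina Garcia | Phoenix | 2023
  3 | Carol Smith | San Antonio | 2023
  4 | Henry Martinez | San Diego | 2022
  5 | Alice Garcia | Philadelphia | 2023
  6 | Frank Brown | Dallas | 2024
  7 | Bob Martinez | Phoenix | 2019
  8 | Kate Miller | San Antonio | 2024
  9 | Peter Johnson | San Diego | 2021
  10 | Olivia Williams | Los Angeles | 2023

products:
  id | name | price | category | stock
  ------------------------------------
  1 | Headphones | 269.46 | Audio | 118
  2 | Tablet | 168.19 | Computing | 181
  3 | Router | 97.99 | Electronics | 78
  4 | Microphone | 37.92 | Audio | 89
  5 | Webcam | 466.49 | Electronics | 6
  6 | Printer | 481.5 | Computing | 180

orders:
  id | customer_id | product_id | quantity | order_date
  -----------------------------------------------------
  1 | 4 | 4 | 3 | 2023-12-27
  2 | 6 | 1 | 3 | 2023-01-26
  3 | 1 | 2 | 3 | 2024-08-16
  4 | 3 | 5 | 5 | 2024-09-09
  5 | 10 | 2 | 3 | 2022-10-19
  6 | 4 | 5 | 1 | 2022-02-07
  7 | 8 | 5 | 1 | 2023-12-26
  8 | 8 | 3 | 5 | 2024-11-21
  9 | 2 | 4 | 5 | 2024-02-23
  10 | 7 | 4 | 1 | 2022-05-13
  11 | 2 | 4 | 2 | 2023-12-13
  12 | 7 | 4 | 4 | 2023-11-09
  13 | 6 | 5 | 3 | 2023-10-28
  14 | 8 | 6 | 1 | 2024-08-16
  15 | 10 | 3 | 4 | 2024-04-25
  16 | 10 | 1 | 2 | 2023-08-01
SELECT p.name, COUNT(*) AS n FROM orders c JOIN customers p ON c.customer_id = p.id GROUP BY p.id, p.name HAVING COUNT(*) >= 3

Execution result:
name | n
Kate Miller | 3
Olivia Williams | 3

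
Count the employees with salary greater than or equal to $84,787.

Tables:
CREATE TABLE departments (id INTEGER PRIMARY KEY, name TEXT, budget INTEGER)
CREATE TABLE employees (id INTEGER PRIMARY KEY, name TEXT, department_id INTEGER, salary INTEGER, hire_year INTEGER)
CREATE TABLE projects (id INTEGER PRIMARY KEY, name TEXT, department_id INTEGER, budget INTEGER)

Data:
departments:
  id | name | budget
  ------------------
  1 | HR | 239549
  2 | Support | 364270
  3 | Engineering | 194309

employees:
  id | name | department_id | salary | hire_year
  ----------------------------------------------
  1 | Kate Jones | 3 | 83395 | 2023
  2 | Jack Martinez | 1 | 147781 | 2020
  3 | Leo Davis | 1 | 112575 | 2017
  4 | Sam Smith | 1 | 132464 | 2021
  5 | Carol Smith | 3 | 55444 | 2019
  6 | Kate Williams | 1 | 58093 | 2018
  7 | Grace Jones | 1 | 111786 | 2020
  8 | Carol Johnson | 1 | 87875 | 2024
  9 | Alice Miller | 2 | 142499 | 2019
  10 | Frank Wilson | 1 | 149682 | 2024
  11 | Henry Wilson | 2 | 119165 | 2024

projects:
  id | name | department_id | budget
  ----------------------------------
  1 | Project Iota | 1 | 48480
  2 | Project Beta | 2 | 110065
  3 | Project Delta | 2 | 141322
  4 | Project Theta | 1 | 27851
SELECT COUNT(*) FROM employees WHERE salary >= 84787

Execution result:
8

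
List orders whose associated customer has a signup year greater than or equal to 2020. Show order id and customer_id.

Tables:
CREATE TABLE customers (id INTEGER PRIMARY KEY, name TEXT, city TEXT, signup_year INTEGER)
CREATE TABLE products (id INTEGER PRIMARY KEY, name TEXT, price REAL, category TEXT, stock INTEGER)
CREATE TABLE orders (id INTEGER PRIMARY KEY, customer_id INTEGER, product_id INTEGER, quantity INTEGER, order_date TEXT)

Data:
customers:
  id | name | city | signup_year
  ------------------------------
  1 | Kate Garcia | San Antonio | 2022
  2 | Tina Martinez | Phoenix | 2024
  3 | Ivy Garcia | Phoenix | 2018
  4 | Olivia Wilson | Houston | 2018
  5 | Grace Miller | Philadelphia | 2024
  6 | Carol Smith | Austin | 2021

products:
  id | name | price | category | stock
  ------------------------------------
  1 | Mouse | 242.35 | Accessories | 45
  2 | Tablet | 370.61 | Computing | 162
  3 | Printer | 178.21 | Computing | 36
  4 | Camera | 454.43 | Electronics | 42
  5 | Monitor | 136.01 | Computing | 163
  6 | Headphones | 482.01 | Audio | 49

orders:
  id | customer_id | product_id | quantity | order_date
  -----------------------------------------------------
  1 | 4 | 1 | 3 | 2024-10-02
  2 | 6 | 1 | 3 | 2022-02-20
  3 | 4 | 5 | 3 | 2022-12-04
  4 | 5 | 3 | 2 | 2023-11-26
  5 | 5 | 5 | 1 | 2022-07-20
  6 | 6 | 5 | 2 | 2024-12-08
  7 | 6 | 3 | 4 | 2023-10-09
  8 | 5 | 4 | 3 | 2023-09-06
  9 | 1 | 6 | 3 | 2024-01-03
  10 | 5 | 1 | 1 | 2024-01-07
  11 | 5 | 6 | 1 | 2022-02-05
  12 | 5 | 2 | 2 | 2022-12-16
SELECT id, customer_id FROM orders WHERE customer_id IN (SELECT id FROM customers WHERE signup_year >= 2020)

Execution result:
id | customer_id
2 | 6
4 | 5
5 | 5
6 | 6
7 | 6
8 | 5
9 | 1
10 | 5
11 | 5
12 | 5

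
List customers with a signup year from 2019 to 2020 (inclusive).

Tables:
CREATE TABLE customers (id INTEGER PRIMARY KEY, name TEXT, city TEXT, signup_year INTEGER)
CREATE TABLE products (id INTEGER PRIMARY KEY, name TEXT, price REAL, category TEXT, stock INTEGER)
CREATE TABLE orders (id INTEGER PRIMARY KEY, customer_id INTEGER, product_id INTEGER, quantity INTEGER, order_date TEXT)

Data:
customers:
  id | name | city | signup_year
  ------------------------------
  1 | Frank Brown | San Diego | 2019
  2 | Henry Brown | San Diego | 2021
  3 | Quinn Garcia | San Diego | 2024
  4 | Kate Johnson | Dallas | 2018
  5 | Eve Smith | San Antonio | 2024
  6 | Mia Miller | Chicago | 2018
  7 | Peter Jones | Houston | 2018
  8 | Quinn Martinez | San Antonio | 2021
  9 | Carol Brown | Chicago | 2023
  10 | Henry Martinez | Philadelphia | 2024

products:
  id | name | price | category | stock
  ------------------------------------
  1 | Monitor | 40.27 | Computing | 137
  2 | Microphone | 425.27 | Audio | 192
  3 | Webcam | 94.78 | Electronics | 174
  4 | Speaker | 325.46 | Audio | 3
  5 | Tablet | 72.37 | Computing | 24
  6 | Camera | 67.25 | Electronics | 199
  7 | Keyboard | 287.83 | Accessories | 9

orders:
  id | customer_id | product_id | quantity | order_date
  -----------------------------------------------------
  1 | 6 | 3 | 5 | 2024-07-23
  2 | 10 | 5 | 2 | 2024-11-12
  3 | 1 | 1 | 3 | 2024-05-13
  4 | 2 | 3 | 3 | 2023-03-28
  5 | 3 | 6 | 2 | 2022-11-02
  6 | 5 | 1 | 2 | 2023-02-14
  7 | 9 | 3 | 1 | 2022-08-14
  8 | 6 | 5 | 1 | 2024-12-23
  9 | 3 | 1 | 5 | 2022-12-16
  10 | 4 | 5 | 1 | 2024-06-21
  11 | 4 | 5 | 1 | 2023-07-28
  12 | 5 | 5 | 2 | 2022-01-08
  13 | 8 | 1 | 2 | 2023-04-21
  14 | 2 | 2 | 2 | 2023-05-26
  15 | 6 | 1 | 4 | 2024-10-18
SELECT name, signup_year FROM customers WHERE signup_year BETWEEN 2019 AND 2020

Execution result:
name | signup_year
Frank Brown | 2019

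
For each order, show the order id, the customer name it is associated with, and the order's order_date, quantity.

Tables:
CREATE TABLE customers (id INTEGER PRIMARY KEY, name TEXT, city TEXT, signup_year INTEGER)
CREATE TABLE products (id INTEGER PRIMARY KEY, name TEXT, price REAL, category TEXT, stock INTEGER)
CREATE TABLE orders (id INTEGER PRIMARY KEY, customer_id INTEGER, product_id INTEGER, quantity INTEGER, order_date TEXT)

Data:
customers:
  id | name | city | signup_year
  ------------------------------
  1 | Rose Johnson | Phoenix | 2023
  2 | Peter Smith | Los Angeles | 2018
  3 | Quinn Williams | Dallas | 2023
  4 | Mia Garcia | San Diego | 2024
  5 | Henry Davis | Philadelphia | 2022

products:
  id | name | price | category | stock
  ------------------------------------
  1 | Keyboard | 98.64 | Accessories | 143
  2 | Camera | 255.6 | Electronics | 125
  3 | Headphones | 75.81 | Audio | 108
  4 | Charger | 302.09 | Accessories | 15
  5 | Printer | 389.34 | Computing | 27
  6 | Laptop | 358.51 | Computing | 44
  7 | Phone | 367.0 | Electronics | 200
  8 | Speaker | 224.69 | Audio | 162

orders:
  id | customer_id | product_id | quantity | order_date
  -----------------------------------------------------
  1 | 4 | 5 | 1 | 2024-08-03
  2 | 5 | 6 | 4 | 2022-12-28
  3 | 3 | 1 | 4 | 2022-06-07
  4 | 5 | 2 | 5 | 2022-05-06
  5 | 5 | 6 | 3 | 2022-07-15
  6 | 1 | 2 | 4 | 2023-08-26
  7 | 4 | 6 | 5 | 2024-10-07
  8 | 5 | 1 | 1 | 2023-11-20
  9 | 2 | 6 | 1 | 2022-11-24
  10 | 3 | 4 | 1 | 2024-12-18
SELECT c.id, p.name AS customer, c.order_date, c.quantity FROM orders c JOIN customers p ON c.customer_id = p.id

Execution result:
id | customer | order_date | quantity
1 | Mia Garcia | 2024-08-03 | 1
2 | Henry Davis | 2022-12-28 | 4
3 | Quinn Williams | 2022-06-07 | 4
4 | Henry Davis | 2022-05-06 | 5
5 | Henry Davis | 2022-07-15 | 3
6 | Rose Johnson | 2023-08-26 | 4
7 | Mia Garcia | 2024-10-07 | 5
8 | Henry Davis | 2023-11-20 | 1
9 | Peter Smith | 2022-11-24 | 1
10 | Quinn Williams | 2024-12-18 | 1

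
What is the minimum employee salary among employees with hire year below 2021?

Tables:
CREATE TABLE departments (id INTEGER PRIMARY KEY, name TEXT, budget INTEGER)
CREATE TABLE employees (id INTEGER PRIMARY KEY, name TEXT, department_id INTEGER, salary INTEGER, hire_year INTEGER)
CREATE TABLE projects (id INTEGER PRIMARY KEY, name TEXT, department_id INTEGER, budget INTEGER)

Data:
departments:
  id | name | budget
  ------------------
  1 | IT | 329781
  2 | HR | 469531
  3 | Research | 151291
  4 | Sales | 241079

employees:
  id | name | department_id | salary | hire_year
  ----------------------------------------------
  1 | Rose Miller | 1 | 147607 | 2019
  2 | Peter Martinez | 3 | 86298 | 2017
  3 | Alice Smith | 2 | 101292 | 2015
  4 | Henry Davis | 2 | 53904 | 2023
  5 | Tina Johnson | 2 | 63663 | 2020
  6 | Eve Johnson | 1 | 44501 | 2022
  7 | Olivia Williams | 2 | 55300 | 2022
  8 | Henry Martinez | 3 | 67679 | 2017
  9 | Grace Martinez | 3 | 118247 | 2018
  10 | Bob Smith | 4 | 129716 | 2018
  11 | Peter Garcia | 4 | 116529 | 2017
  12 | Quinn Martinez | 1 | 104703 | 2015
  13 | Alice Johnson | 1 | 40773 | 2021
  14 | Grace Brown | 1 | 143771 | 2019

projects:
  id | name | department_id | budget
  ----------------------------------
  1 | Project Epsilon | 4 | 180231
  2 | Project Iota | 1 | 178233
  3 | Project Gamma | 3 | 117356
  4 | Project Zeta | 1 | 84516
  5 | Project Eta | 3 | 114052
SELECT MIN(salary) FROM employees WHERE hire_year < 2021

Execution result:
63663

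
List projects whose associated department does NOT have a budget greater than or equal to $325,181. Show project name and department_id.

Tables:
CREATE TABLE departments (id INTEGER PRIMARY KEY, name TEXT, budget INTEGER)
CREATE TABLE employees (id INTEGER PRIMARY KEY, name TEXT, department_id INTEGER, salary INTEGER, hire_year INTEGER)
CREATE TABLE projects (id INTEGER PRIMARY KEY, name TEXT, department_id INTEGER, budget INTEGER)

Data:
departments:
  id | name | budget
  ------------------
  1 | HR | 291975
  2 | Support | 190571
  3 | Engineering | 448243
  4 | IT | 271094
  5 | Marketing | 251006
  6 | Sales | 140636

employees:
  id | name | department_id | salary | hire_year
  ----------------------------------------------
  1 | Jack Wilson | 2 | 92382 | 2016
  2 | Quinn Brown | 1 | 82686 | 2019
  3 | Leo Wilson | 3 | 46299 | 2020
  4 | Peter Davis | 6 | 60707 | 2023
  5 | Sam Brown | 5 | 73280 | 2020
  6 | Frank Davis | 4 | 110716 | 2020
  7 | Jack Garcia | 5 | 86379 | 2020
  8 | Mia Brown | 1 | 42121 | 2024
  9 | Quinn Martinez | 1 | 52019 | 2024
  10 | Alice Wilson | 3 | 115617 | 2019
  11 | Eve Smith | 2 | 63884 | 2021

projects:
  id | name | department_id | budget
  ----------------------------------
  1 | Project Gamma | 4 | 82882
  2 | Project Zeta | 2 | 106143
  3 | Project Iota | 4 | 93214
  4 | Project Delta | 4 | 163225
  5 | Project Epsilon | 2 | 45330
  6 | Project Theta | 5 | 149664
SELECT name, department_id FROM projects WHERE department_id NOT IN (SELECT id FROM departments WHERE budget >= 325181)

Execution result:
name | department_id
Project Gamma | 4
Project Zeta | 2
Project Iota | 4
Project Delta | 4
Project Epsilon | 2
Project Theta | 5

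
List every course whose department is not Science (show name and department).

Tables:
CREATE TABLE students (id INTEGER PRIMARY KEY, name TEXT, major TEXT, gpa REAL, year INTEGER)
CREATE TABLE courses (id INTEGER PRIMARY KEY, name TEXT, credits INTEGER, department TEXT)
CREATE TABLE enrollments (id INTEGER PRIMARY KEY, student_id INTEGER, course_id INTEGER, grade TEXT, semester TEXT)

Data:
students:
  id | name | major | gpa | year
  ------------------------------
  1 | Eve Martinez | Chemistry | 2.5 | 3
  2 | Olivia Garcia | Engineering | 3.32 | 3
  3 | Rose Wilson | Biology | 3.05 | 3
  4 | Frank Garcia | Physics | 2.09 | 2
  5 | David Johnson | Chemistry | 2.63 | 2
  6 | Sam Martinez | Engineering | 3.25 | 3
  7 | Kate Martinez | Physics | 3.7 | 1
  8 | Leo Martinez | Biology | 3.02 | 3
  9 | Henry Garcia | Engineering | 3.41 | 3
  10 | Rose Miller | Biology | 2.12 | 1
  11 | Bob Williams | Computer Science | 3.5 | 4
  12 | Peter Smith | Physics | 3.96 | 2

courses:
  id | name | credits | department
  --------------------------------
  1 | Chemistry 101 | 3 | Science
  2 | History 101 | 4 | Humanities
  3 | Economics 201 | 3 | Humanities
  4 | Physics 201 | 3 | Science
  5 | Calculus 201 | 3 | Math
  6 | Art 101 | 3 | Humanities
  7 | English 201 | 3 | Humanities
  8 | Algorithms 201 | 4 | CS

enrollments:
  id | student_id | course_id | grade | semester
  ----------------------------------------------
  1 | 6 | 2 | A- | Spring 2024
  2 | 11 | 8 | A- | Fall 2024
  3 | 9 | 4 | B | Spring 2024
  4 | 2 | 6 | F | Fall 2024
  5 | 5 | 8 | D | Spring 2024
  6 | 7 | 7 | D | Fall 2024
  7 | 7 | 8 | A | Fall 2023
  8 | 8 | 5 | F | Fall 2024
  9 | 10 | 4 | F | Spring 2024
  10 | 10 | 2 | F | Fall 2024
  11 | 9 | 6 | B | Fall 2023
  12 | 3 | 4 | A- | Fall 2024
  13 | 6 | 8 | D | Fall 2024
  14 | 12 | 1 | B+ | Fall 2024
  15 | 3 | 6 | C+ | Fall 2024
SELECT name, department FROM courses WHERE department <> 'Science'

Execution result:
name | department
History 101 | Humanities
Economics 201 | Humanities
Calculus 201 | Math
Art 101 | Humanities
English 201 | Humanities
Algorithms 201 | CS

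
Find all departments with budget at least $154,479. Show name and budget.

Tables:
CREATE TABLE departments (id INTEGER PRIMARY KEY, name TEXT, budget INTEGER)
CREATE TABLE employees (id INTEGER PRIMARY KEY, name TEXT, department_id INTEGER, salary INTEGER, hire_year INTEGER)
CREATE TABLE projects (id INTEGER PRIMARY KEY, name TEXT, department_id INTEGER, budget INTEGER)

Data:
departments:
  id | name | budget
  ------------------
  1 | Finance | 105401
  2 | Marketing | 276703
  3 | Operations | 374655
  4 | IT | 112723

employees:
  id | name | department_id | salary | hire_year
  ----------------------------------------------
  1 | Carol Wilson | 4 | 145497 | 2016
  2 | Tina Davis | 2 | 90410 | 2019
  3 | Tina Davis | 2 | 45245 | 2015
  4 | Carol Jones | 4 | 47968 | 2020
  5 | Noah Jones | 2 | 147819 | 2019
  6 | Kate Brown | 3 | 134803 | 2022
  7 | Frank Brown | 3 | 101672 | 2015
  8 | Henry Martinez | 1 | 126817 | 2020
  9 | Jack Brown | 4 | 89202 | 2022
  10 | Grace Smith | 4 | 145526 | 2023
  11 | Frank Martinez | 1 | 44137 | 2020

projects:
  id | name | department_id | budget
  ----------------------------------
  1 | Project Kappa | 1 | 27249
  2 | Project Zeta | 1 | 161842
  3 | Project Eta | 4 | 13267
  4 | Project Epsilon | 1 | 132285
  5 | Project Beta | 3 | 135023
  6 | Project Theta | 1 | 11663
SELECT name, budget FROM departments WHERE budget >= 154479

Execution result:
name | budget
Marketing | 276703
Operations | 374655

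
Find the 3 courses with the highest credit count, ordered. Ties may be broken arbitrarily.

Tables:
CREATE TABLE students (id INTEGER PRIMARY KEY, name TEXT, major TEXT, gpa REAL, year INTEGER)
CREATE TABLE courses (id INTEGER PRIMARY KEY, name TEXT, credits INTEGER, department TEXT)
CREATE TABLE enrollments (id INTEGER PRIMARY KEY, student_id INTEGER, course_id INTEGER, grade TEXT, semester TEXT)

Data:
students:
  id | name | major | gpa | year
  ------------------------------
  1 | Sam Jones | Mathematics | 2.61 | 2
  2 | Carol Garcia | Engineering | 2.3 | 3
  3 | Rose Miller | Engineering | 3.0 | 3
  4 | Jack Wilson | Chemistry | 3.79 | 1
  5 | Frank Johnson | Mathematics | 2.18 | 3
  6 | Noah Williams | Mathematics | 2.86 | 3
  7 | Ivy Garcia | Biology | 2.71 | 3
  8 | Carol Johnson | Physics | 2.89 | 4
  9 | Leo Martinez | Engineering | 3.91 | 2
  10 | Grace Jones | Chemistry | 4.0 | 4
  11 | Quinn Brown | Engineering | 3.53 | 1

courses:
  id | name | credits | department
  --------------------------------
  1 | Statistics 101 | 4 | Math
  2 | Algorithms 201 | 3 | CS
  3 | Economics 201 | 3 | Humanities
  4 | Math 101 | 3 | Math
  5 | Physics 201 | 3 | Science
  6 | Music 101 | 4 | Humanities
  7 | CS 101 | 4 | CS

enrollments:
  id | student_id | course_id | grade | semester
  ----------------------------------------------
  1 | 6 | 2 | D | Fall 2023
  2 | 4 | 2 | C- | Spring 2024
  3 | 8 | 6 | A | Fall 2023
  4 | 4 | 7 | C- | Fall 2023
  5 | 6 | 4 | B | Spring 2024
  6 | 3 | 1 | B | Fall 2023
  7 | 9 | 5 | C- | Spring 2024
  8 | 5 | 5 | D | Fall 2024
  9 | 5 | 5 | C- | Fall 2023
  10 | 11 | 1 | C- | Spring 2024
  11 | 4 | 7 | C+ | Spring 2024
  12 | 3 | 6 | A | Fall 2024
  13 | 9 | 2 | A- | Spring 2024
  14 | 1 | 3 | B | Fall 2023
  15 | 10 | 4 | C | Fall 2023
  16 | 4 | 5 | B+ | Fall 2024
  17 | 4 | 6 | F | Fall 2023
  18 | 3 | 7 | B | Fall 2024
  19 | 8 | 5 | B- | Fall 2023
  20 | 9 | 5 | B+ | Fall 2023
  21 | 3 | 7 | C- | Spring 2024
SELECT name, credits FROM courses ORDER BY credits DESC LIMIT 3

Execution result:
name | credits
Statistics 101 | 4
Music 101 | 4
CS 101 | 4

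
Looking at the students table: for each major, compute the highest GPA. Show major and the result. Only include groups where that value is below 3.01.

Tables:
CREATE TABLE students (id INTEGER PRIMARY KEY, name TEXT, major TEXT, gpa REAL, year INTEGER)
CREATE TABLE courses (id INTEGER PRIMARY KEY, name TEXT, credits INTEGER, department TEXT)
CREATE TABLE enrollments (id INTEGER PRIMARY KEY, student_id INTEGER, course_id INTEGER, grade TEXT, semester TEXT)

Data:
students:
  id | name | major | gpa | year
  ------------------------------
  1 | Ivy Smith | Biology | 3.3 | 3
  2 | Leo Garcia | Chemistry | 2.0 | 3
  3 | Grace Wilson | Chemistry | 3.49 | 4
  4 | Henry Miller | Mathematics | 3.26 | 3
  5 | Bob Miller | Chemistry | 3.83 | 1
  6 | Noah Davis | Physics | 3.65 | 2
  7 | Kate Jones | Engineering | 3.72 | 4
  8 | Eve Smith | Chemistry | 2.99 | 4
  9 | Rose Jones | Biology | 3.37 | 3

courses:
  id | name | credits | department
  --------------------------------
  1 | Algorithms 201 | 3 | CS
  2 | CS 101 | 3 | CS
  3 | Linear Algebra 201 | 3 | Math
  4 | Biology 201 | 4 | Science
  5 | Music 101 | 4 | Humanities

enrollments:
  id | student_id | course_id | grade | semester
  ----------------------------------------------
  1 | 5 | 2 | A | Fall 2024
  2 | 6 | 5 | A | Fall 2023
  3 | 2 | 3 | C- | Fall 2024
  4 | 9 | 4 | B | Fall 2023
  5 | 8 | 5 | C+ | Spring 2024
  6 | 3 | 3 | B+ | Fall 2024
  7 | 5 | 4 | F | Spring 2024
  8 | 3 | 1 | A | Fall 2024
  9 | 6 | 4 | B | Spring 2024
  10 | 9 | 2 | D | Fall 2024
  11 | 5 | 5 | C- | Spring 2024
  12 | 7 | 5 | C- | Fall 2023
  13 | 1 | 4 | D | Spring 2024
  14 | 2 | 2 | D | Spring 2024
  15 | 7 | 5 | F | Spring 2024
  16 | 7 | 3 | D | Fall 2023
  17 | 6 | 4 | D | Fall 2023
SELECT major, MAX(gpa) AS max_gpa FROM students GROUP BY major HAVING MAX(gpa) < 3.01

Execution result:
(no rows)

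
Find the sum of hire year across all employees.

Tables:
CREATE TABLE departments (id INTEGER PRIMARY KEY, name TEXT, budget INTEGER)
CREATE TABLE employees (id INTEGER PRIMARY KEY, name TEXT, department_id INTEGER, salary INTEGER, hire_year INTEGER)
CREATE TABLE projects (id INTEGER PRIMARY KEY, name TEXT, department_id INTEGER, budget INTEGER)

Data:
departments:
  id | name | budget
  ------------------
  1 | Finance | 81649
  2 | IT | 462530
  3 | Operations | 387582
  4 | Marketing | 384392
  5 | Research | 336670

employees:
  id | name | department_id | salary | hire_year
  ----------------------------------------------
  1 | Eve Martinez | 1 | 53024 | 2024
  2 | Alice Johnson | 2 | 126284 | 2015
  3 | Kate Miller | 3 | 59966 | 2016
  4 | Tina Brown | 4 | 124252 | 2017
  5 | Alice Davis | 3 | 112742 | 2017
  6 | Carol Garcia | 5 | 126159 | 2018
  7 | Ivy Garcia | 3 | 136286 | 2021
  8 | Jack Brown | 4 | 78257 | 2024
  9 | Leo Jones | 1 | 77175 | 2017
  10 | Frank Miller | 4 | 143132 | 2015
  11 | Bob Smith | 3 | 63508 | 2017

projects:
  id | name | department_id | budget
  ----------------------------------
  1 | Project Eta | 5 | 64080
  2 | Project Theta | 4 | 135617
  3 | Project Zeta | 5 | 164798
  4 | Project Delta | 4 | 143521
SELECT SUM(hire_year) FROM employees

Execution result:
22201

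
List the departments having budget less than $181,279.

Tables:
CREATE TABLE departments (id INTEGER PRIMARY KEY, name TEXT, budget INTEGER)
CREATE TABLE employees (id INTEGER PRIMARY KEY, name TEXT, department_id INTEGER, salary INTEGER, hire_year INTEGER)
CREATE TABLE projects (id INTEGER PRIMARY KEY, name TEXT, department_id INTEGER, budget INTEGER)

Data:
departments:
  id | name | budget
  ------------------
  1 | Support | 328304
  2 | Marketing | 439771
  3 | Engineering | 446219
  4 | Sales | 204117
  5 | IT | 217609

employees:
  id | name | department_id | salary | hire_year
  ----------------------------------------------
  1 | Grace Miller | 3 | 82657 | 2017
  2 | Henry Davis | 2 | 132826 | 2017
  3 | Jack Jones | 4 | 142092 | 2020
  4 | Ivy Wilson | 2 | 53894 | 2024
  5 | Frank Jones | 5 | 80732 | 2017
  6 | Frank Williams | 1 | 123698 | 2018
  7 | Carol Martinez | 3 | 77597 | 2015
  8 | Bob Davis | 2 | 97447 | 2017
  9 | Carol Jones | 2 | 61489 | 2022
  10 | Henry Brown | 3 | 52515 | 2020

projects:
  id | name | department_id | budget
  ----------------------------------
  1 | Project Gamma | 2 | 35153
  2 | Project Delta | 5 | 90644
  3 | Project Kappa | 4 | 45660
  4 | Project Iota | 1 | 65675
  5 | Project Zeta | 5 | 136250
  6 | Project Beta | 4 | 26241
SELECT name, budget FROM departments WHERE budget < 181279

Execution result:
(no rows)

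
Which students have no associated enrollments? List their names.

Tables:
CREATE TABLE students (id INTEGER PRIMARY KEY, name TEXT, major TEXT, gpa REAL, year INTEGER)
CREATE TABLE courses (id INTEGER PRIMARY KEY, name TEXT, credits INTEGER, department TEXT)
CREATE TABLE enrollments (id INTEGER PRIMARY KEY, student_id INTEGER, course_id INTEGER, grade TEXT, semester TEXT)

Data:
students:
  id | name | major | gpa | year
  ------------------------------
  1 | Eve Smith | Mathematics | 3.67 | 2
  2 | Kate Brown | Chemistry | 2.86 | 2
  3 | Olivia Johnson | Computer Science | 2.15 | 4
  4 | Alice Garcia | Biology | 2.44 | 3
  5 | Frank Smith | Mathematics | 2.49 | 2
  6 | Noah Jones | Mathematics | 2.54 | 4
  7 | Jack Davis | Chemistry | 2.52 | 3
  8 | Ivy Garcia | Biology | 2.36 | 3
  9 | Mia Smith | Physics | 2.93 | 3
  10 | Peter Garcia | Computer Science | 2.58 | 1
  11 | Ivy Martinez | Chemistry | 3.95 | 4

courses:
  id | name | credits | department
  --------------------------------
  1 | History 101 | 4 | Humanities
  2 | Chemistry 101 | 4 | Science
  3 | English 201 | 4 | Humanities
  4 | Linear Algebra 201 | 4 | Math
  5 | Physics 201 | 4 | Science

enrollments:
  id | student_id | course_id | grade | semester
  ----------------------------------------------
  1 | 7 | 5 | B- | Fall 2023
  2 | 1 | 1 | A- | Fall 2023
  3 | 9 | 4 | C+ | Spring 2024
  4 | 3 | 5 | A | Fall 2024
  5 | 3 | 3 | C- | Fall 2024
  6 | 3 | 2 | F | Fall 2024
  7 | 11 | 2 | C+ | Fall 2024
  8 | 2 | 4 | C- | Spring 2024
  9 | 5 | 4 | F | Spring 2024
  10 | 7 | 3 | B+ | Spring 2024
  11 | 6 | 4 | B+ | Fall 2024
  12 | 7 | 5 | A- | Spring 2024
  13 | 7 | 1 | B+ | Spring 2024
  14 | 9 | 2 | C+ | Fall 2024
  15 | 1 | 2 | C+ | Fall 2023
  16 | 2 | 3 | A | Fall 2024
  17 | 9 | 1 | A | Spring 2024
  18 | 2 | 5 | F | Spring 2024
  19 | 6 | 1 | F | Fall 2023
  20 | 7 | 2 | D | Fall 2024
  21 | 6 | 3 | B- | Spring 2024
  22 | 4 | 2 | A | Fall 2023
SELECT p.name FROM students p LEFT JOIN enrollments c ON c.student_id = p.id WHERE c.id IS NULL

Execution result:
name
Ivy Garcia
Peter Garcia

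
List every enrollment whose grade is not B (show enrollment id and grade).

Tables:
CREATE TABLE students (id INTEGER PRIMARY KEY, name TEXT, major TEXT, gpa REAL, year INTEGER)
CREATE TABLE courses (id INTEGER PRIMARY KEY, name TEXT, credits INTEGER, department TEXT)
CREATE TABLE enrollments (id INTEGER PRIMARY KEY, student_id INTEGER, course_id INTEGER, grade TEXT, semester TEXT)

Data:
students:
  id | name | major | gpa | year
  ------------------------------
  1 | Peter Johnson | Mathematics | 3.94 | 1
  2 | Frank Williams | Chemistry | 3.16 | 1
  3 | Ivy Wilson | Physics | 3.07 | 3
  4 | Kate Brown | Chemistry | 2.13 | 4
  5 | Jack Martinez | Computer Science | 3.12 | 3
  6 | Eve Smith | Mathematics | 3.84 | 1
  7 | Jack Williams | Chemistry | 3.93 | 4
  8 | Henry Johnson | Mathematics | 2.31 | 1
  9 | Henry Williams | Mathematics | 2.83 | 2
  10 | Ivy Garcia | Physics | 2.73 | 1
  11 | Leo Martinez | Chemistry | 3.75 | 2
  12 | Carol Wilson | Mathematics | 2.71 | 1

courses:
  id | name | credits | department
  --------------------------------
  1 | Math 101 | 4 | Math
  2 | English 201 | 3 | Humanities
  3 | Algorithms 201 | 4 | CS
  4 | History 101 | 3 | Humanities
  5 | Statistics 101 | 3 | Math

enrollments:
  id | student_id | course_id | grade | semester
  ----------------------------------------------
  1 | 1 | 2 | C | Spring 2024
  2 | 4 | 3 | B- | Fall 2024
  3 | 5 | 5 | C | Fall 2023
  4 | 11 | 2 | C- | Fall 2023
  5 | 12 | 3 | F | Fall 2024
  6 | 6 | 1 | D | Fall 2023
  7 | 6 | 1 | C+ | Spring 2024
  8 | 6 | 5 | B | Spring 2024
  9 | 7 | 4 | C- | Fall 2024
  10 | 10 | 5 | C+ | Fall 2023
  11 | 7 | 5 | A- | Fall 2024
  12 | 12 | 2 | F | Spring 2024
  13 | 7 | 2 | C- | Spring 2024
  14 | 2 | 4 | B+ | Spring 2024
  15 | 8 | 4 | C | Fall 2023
SELECT id, grade FROM enrollments WHERE grade <> 'B'

Execution result:
id | grade
1 | C
2 | B-
3 | C
4 | C-
5 | F
6 | D
7 | C+
9 | C-
10 | C+
11 | A-
12 | F
13 | C-
14 | B+
15 | C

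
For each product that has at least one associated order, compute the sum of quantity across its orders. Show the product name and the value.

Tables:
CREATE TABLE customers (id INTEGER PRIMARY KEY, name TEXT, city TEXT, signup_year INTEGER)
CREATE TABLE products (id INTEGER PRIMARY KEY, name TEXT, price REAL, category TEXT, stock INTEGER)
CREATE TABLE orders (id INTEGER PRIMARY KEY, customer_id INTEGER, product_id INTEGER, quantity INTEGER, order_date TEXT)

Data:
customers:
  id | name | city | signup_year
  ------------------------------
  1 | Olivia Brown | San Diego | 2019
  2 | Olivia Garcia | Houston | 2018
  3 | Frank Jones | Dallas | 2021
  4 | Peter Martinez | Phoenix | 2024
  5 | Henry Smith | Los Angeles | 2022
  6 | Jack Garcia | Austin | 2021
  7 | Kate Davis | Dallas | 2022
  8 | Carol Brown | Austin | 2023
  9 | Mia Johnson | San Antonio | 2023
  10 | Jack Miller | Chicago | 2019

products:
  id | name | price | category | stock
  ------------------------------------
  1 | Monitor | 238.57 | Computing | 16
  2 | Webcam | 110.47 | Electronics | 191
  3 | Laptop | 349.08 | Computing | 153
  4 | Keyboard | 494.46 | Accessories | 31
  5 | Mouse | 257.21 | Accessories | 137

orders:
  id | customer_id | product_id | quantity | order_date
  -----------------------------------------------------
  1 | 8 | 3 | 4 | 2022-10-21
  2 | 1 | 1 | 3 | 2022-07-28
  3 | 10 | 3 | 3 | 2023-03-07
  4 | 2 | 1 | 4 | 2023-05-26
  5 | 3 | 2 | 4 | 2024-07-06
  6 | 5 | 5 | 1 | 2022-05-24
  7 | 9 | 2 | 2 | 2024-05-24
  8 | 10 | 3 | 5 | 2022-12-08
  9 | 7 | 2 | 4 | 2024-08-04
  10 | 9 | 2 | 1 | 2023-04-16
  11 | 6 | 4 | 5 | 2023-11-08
SELECT p.name, SUM(c.quantity) AS sum_quantity FROM orders c JOIN products p ON c.product_id = p.id GROUP BY p.id, p.name

Execution result:
name | sum_quantity
Monitor | 7
Webcam | 11
Laptop | 12
Keyboard | 5
Mouse | 1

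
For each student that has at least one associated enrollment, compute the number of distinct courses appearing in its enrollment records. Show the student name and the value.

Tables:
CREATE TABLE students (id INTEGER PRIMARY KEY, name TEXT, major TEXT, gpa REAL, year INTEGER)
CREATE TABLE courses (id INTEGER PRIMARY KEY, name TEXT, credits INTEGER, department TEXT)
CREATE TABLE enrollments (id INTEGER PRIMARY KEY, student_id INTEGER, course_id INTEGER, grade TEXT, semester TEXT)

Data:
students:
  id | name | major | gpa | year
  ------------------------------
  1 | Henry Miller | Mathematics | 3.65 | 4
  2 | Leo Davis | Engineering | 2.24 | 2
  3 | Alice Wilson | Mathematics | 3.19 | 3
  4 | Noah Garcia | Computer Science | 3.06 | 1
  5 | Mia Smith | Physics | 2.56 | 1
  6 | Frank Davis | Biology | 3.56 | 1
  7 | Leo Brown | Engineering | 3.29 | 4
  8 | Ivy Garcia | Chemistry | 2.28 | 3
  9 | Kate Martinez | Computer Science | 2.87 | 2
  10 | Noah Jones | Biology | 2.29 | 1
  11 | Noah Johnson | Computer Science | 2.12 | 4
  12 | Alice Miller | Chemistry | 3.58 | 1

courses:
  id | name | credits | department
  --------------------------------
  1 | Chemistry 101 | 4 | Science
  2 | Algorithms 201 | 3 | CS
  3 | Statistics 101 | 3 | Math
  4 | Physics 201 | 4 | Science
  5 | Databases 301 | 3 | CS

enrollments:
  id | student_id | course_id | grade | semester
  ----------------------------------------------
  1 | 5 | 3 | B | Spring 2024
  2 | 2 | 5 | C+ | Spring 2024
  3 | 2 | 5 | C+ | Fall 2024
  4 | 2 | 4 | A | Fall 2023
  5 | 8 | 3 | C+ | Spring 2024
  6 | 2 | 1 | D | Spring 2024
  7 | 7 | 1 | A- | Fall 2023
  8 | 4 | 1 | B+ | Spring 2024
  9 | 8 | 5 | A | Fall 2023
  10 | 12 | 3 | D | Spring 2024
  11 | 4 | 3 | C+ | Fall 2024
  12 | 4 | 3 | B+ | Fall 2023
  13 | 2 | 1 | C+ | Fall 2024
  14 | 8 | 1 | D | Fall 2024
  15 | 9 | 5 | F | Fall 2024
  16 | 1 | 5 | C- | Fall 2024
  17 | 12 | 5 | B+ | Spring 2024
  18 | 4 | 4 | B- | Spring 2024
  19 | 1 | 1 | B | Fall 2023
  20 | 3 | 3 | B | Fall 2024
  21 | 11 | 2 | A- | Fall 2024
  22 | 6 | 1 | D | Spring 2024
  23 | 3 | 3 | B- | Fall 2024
SELECT p.name, COUNT(DISTINCT c.course_id) AS distinct_course_count FROM enrollments c JOIN students p ON c.student_id = p.id GROUP BY p.id, p.name

Execution result:
name | distinct_course_count
Henry Miller | 2
Leo Davis | 3
Alice Wilson | 1
Noah Garcia | 3
Mia Smith | 1
Frank Davis | 1
Leo Brown | 1
Ivy Garcia | 3
Kate Martinez | 1
Noah Johnson | 1
Alice Miller | 2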